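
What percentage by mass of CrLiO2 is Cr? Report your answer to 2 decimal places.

Molar mass = 1(52.00) + 1(6.94) + 2(16.00) = 90.940 g/mol
Mass of Cr per mole = 1 × 52.00 = 52.000 g
% Cr = 52.000 / 90.940 × 100 = 57.18%

57.18%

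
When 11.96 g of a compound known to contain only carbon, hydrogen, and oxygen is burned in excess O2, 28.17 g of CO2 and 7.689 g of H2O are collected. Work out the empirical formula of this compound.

C3H4O

mol C = 28.17 / 44.01 = 0.6401; mass C = 0.6401 × 12.01 = 7.687 g
mol H = 2 × (7.689 / 18.02) = 0.8534; mass H = 0.8534 × 1.008 = 0.8602 g
mass O = 11.96 − (8.548) = 3.412 g → mol O = 0.2133
Smallest is O at 0.2133 mol; normalising gives C 3.001, H 4.001, O 1.000
→ C3H4O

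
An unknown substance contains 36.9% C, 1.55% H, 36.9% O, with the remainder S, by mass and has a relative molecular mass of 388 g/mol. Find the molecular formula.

C12H6O9S3

Assume 100 g: 36.9 g C, 1.55 g H, 36.9 g O, 24.65 g S.
n(C) = 36.9/12.01 = 3.072, n(H) = 1.55/1.008 = 1.538, n(O) = 36.9/16.00 = 2.306, n(S) = 24.65/32.07 = 0.7686
Smallest is S at 0.7686 mol; normalising gives C 3.997, H 2.001, O 3.000, S 1.000
Ratio ≈ 4:2:3:1, so the empirical formula is C4H2O3S
Empirical-formula mass = 130.13 g/mol
n = 388 / 130.13 = 2.98 ≈ 3
Molecular formula = (C4H2O3S)×3 = C12H6O9S3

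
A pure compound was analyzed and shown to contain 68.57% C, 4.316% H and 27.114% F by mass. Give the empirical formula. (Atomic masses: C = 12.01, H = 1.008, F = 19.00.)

Assume 100 g: 68.57 g C, 4.316 g H, 27.114 g F.
Moles — C: 68.57 / 12.01 = 5.709 mol; H: 4.316 / 1.008 = 4.282 mol; F: 27.114 / 19.00 = 1.427 mol
Divide by the smallest (1.427 mol F): C 4.001, H 3.000, F 1.000
→ C4H3F

C4H3F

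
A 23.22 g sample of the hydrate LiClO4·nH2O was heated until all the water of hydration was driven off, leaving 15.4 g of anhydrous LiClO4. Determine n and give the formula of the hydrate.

Mass of water lost = 23.22 − 15.4 = 7.82 g → 7.82 / 18.02 = 0.434 mol H2O
Molar mass of LiClO4 = 106.39 g/mol → mol LiClO4 = 15.4 / 106.39 = 0.1448
n = 0.434 / 0.1448 = 3.00 ≈ 3 → LiClO4·3H2O

LiClO4·3H2O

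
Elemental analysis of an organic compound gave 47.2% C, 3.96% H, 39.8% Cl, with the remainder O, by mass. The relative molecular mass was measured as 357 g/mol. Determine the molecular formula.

C14H14Cl4O2

Assume 100 g: 47.2 g C, 3.96 g H, 39.8 g Cl, 9.04 g O.
C: 47.2 g ÷ 12.01 g/mol = 3.93 mol
H: 3.96 g ÷ 1.008 g/mol = 3.929 mol
Cl: 39.8 g ÷ 35.45 g/mol = 1.123 mol
O: 9.04 g ÷ 16.00 g/mol = 0.565 mol
Ratios (÷ 0.565): C 6.956, H 6.953, Cl 1.987, O 1.000
Ratio ≈ 7:7:2:1, so the empirical formula is C7H7Cl2O
Empirical-formula mass = 178.03 g/mol
n = 357 / 178.03 = 2.01 ≈ 2
Molecular formula = (C7H7Cl2O)×2 = C14H14Cl4O2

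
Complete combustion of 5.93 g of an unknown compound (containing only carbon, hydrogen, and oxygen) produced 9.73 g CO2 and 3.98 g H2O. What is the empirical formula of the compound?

C5H10O4

mol C = 9.73 / 44.01 = 0.2211; mass C = 0.2211 × 12.01 = 2.655 g
mol H = 2 × (3.98 / 18.02) = 0.4417; mass H = 0.4417 × 1.008 = 0.4453 g
mass O = 5.93 − (3.101) = 2.829 g → mol O = 0.1768
Smallest is O at 0.1768 mol; normalising gives C 1.250, H 2.498, O 1.000
Multiply by 4: C 5.00, H 9.99, O 4.00 → C5H10O4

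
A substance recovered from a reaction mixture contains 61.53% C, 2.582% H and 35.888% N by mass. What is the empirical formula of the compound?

C2HN

Assume 100 g: 61.53 g C, 2.582 g H, 35.888 g N.
Moles — C: 61.53 / 12.01 = 5.123 mol; H: 2.582 / 1.008 = 2.562 mol; N: 35.888 / 14.01 = 2.562 mol
Ratios (÷ 2.562): C 2.000, H 1.000, N 1.000
Ratio ≈ 2:1:1, so the empirical formula is C2HN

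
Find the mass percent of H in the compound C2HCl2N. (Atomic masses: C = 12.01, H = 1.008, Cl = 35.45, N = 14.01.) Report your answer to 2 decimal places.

Molar mass = 2(12.01) + 1(1.008) + 2(35.45) + 1(14.01) = 109.938 g/mol
Mass of H per mole = 1 × 1.008 = 1.008 g
% H = 1.008 / 109.938 × 100 = 0.92%

0.92%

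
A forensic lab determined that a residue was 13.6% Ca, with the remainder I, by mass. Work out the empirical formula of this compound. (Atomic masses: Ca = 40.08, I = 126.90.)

Assume 100 g: 13.6 g Ca, 86.4 g I.
Moles — Ca: 13.6 / 40.08 = 0.3393 mol; I: 86.4 / 126.90 = 0.6809 mol
Smallest is Ca at 0.3393 mol; normalising gives Ca 1.000, I 2.007
Ratio ≈ 1:2, so the empirical formula is CaI2

CaI2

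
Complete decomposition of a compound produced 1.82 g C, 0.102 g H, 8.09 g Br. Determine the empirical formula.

n(C) = 1.82/12.01 = 0.1515, n(H) = 0.102/1.008 = 0.1012, n(Br) = 8.09/79.90 = 0.1013
Ratios (÷ 0.1012): C 1.498, H 1.000, Br 1.001
Multiply by 2: C 3.00, H 2.00, Br 2.00 → C3H2Br2

C3H2Br2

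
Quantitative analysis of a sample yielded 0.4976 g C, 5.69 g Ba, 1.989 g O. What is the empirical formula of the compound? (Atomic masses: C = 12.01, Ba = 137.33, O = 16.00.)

CBaO3

n(C) = 0.4976/12.01 = 0.04143, n(Ba) = 5.69/137.33 = 0.04143, n(O) = 1.989/16.00 = 0.1243
Divide by the smallest (0.04143 mol C): C 1.000, Ba 1.000, O 3.000
→ CBaO3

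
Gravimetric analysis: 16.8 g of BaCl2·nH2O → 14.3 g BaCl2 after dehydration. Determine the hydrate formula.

BaCl2·2H2O

Mass of water lost = 16.8 − 14.3 = 2.5 g → 2.5 / 18.02 = 0.1387 mol H2O
Molar mass of BaCl2 = 208.23 g/mol → mol BaCl2 = 14.3 / 208.23 = 0.06867
n = 0.1387 / 0.06867 = 2.02 ≈ 2 → BaCl2·2H2O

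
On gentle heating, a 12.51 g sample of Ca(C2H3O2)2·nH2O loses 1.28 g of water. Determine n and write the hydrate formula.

Mass of anhydrous Ca(C2H3O2)2 = 12.51 − 1.28 = 11.23 g
mol H2O = 1.28 / 18.02 = 0.07103
Molar mass of Ca(C2H3O2)2 = 158.17 g/mol → mol Ca(C2H3O2)2 = 11.23 / 158.17 = 0.071
n = 0.07103 / 0.071 = 1.00 ≈ 1 → Ca(C2H3O2)2·H2O

Ca(C2H3O2)2·H2O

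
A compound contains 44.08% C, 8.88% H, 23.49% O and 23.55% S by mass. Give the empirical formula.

C5H12O2S

Assume 100 g: 44.08 g C, 8.88 g H, 23.49 g O, 23.55 g S.
C: 44.08 g ÷ 12.01 g/mol = 3.67 mol
H: 8.88 g ÷ 1.008 g/mol = 8.81 mol
O: 23.49 g ÷ 16.00 g/mol = 1.468 mol
S: 23.55 g ÷ 32.07 g/mol = 0.7343 mol
Smallest is S at 0.7343 mol; normalising gives C 4.998, H 11.997, O 1.999, S 1.000
Ratio ≈ 5:12:2:1, so the empirical formula is C5H12O2S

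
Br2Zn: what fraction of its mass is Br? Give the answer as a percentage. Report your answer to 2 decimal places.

Molar mass = 2(79.90) + 1(65.38) = 225.180 g/mol
Mass of Br per mole = 2 × 79.90 = 159.800 g
% Br = 159.800 / 225.180 × 100 = 70.97%

70.97%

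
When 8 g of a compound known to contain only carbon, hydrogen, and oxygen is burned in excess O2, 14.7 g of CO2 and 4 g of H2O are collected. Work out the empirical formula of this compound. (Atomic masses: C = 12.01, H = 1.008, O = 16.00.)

mol C = 14.7 / 44.01 = 0.3340; mass C = 0.3340 × 12.01 = 4.012 g
mol H = 2 × (4 / 18.02) = 0.4440; mass H = 0.4440 × 1.008 = 0.4475 g
mass O = 8 − (4.459) = 3.541 g → mol O = 0.2213
Divide by the smallest (0.2213 mol O): C 1.509, H 2.006, O 1.000
Multiply by 2: C 3.02, H 4.01, O 2.00 → C3H4O2

C3H4O2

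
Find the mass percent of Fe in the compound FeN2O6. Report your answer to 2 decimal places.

Molar mass = 1(55.85) + 2(14.01) + 6(16.00) = 179.870 g/mol
Mass of Fe per mole = 1 × 55.85 = 55.850 g
% Fe = 55.850 / 179.870 × 100 = 31.05%

31.05%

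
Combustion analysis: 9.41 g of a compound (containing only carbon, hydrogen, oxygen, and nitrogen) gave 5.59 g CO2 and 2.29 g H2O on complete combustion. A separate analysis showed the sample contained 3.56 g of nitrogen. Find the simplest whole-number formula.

CH2N2O2

mol C = 5.59 / 44.01 = 0.1270; mass C = 0.1270 × 12.01 = 1.525 g
mol H = 2 × (2.29 / 18.02) = 0.2542; mass H = 0.2542 × 1.008 = 0.2562 g
mol N = 3.56 / 14.01 = 0.2541
mass O = 9.41 − (5.342) = 4.068 g → mol O = 0.2543
Ratios (÷ 0.127): C 1.000, H 2.001, N 2.001, O 2.002
Ratio ≈ 1:2:2:2, so the empirical formula is CH2N2O2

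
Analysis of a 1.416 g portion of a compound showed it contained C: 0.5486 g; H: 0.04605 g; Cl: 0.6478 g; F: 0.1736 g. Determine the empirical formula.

C5H5Cl2F

C: 0.5486 g ÷ 12.01 g/mol = 0.04568 mol
H: 0.04605 g ÷ 1.008 g/mol = 0.04568 mol
Cl: 0.6478 g ÷ 35.45 g/mol = 0.01827 mol
F: 0.1736 g ÷ 19.00 g/mol = 0.009137 mol
Divide by the smallest (0.009137 mol F): C 4.999, H 5.000, Cl 2.000, F 1.000
Ratio ≈ 5:5:2:1, so the empirical formula is C5H5Cl2F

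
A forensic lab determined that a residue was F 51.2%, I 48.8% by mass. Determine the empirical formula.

Assume 100 g: 51.2 g F, 48.8 g I.
F: 51.2 g ÷ 19.00 g/mol = 2.695 mol
I: 48.8 g ÷ 126.90 g/mol = 0.3846 mol
Divide by the smallest (0.3846 mol I): F 7.007, I 1.000
≈ 7:1 → F7I

F7I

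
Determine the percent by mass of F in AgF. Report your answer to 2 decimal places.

Molar mass = 1(107.87) + 1(19.00) = 126.870 g/mol
Mass of F per mole = 1 × 19.00 = 19.000 g
% F = 19.000 / 126.870 × 100 = 14.98%

14.98%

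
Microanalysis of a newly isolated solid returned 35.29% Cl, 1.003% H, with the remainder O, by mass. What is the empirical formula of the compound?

Assume 100 g: 35.29 g Cl, 1.003 g H, 63.707 g O.
Moles — Cl: 35.29 / 35.45 = 0.9955 mol; H: 1.003 / 1.008 = 0.995 mol; O: 63.707 / 16.00 = 3.982 mol
Divide by the smallest (0.995 mol H): Cl 1.000, H 1.000, O 4.002
Ratio ≈ 1:1:4, so the empirical formula is ClHO4

ClHO4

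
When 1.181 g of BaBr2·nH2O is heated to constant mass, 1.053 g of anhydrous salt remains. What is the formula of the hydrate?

BaBr2·2H2O

Mass of water lost = 1.181 − 1.053 = 0.128 g → 0.128 / 18.02 = 0.007103 mol H2O
Molar mass of BaBr2 = 297.13 g/mol → mol BaBr2 = 1.053 / 297.13 = 0.003544
n = 0.007103 / 0.003544 = 2.00 ≈ 2 → BaBr2·2H2O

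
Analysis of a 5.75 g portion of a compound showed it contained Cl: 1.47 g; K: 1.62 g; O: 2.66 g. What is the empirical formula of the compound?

ClKO4

n(Cl) = 1.47/35.45 = 0.04147, n(K) = 1.62/39.10 = 0.04143, n(O) = 2.66/16.00 = 0.1663
Divide by the smallest (0.04143 mol K): Cl 1.001, K 1.000, O 4.013
Ratio ≈ 1:1:4, so the empirical formula is ClKO4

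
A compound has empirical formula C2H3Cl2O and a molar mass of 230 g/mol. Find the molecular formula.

C4H6Cl4O2

Empirical-formula mass = 113.94 g/mol
n = 230 / 113.94 = 2.02 ≈ 2
Molecular formula = (C2H3Cl2O)2 = C4H6Cl4O2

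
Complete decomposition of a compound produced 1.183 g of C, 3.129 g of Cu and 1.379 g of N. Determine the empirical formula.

n(C) = 1.183/12.01 = 0.0985, n(Cu) = 3.129/63.55 = 0.04924, n(N) = 1.379/14.01 = 0.09843
Divide by the smallest (0.04924 mol Cu): C 2.001, Cu 1.000, N 1.999
≈ 2:1:2 → C2CuN2

C2CuN2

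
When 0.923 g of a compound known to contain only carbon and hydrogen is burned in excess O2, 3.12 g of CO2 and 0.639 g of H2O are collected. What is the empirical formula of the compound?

CH

mol C = 3.12 / 44.01 = 0.07089; mass C = 0.07089 × 12.01 = 0.8514 g
mol H = 2 × (0.639 / 18.02) = 0.07092; mass H = 0.07092 × 1.008 = 0.07149 g
Smallest is C at 0.07089 mol; normalising gives C 1.000, H 1.000
≈ 1:1 → CH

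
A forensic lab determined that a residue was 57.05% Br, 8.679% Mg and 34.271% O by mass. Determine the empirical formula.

Br2MgO6

Assume 100 g: 57.05 g Br, 8.679 g Mg, 34.271 g O.
Br: 57.05 g ÷ 79.90 g/mol = 0.714 mol
Mg: 8.679 g ÷ 24.31 g/mol = 0.357 mol
O: 34.271 g ÷ 16.00 g/mol = 2.142 mol
Smallest is Mg at 0.357 mol; normalising gives Br 2.000, Mg 1.000, O 6.000
Ratio ≈ 2:1:6, so the empirical formula is Br2MgO6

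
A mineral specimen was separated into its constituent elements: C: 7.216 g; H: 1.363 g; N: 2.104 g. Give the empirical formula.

C4H9N

C: 7.216 g ÷ 12.01 g/mol = 0.6008 mol
H: 1.363 g ÷ 1.008 g/mol = 1.352 mol
N: 2.104 g ÷ 14.01 g/mol = 0.1502 mol
Divide by the smallest (0.1502 mol N): C 4.001, H 9.004, N 1.000
Ratio ≈ 4:9:1, so the empirical formula is C4H9N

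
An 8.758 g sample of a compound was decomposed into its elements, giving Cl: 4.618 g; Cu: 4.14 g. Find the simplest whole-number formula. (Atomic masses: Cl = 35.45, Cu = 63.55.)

Cl2Cu

Cl: 4.618 g ÷ 35.45 g/mol = 0.1303 mol
Cu: 4.14 g ÷ 63.55 g/mol = 0.06515 mol
Divide by the smallest (0.06515 mol Cu): Cl 2.000, Cu 1.000
Ratio ≈ 2:1, so the empirical formula is Cl2Cu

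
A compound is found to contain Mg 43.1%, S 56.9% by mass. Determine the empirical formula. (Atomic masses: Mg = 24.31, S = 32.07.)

Assume 100 g: 43.1 g Mg, 56.9 g S.
n(Mg) = 43.1/24.31 = 1.773, n(S) = 56.9/32.07 = 1.774
Ratios (÷ 1.773): Mg 1.000, S 1.001
→ MgS

MgS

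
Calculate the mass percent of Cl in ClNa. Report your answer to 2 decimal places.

Molar mass = 1(35.45) + 1(22.99) = 58.440 g/mol
Mass of Cl per mole = 1 × 35.45 = 35.450 g
% Cl = 35.450 / 58.440 × 100 = 60.66%

60.66%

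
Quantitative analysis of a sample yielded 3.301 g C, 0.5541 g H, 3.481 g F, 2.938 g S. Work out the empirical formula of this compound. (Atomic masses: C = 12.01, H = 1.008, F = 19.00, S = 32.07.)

n(C) = 3.301/12.01 = 0.2749, n(H) = 0.5541/1.008 = 0.5497, n(F) = 3.481/19.00 = 0.1832, n(S) = 2.938/32.07 = 0.09161
Smallest is S at 0.09161 mol; normalising gives C 3.000, H 6.000, F 2.000, S 1.000
Ratio ≈ 3:6:2:1, so the empirical formula is C3H6F2S

C3H6F2S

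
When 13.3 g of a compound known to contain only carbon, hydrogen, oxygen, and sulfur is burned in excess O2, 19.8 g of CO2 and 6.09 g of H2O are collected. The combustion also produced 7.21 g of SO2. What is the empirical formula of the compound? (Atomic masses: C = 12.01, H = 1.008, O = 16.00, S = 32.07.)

C4H6O2S

mol C = 19.8 / 44.01 = 0.4499; mass C = 0.4499 × 12.01 = 5.403 g
mol H = 2 × (6.09 / 18.02) = 0.6759; mass H = 0.6759 × 1.008 = 0.6813 g
mol S = 7.21 / 64.07 = 0.1125; mass S = 3.609 g
mass O = 13.3 − (9.694) = 3.606 g → mol O = 0.2254
Ratios (÷ 0.1125): C 3.998, H 6.006, O 2.003, S 1.000
→ C4H6O2S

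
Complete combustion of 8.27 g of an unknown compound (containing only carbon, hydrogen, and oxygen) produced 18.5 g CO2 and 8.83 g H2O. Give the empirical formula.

C3H7O

mol C = 18.5 / 44.01 = 0.4204; mass C = 0.4204 × 12.01 = 5.049 g
mol H = 2 × (8.83 / 18.02) = 0.9800; mass H = 0.9800 × 1.008 = 0.9879 g
mass O = 8.27 − (6.036) = 2.234 g → mol O = 0.1396
Divide by the smallest (0.1396 mol O): C 3.011, H 7.020, O 1.000
≈ 3:7:1 → C3H7O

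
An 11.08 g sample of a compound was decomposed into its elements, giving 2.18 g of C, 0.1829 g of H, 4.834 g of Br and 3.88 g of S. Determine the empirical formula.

C3H3BrS2

C: 2.18 g ÷ 12.01 g/mol = 0.1815 mol
H: 0.1829 g ÷ 1.008 g/mol = 0.1814 mol
Br: 4.834 g ÷ 79.90 g/mol = 0.0605 mol
S: 3.88 g ÷ 32.07 g/mol = 0.121 mol
Ratios (÷ 0.0605): C 3.000, H 2.999, Br 1.000, S 2.000
≈ 3:3:1:2 → C3H3BrS2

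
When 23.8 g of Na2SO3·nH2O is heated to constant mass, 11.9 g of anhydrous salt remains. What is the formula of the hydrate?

Na2SO3·7H2O

Mass of water lost = 23.8 − 11.9 = 11.9 g → 11.9 / 18.02 = 0.6604 mol H2O
Molar mass of Na2SO3 = 126.05 g/mol → mol Na2SO3 = 11.9 / 126.05 = 0.09441
n = 0.6604 / 0.09441 = 7.00 ≈ 7 → Na2SO3·7H2O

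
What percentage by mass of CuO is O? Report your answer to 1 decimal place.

20.1%

Molar mass = 1(63.55) + 1(16.00) = 79.550 g/mol
Mass of O per mole = 1 × 16.00 = 16.000 g
% O = 16.000 / 79.550 × 100 = 20.1%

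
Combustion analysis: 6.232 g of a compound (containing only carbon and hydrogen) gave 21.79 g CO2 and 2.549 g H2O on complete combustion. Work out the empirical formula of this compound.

mol C = 21.79 / 44.01 = 0.4951; mass C = 0.4951 × 12.01 = 5.946 g
mol H = 2 × (2.549 / 18.02) = 0.2829; mass H = 0.2829 × 1.008 = 0.2852 g
Smallest is H at 0.2829 mol; normalising gives C 1.750, H 1.000
Scaling by 4: C 7.00, H 4.00 → C7H4

C7H4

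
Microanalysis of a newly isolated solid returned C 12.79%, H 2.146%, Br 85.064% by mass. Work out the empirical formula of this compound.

CH2Br

Assume 100 g: 12.79 g C, 2.146 g H, 85.064 g Br.
n(C) = 12.79/12.01 = 1.065, n(H) = 2.146/1.008 = 2.129, n(Br) = 85.064/79.90 = 1.065
Ratios (÷ 1.065): C 1.000, H 2.000, Br 1.000
→ CH2Br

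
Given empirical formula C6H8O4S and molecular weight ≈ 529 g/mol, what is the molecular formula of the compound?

C18H24O12S3

Empirical-formula mass = 176.19 g/mol
n = 529 / 176.19 = 3.00 ≈ 3
Molecular formula = (C6H8O4S)3 = C18H24O12S3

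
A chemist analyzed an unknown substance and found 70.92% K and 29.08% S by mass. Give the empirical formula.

K2S

Assume 100 g: 70.92 g K, 29.08 g S.
K: 70.92 g ÷ 39.10 g/mol = 1.814 mol
S: 29.08 g ÷ 32.07 g/mol = 0.9068 mol
Smallest is S at 0.9068 mol; normalising gives K 2.000, S 1.000
Ratio ≈ 2:1, so the empirical formula is K2S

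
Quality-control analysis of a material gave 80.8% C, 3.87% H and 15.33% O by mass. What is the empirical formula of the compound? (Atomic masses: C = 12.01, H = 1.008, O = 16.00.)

Assume 100 g: 80.8 g C, 3.87 g H, 15.33 g O.
n(C) = 80.8/12.01 = 6.728, n(H) = 3.87/1.008 = 3.839, n(O) = 15.33/16.00 = 0.9581
Ratios (÷ 0.9581): C 7.022, H 4.007, O 1.000
Ratio ≈ 7:4:1, so the empirical formula is C7H4O

C7H4O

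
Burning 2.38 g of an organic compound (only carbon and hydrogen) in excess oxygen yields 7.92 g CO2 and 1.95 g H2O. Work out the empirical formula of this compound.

C5H6

mol C = 7.92 / 44.01 = 0.1800; mass C = 0.1800 × 12.01 = 2.161 g
mol H = 2 × (1.95 / 18.02) = 0.2164; mass H = 0.2164 × 1.008 = 0.2182 g
Ratios (÷ 0.18): C 1.000, H 1.203
Scaling by 5: C 5.00, H 6.01 → C5H6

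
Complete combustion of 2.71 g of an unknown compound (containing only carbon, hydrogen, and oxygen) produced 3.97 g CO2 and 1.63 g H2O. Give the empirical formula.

CH2O

mol C = 3.97 / 44.01 = 0.09021; mass C = 0.09021 × 12.01 = 1.083 g
mol H = 2 × (1.63 / 18.02) = 0.1809; mass H = 0.1809 × 1.008 = 0.1824 g
mass O = 2.71 − (1.266) = 1.444 g → mol O = 0.09027
Smallest is C at 0.09021 mol; normalising gives C 1.000, H 2.006, O 1.001
→ CH2O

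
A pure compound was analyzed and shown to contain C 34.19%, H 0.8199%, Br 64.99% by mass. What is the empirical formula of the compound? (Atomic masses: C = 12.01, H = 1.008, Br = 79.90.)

C7H2Br2

Assume 100 g: 34.19 g C, 0.8199 g H, 64.99 g Br.
n(C) = 34.19/12.01 = 2.847, n(H) = 0.8199/1.008 = 0.8134, n(Br) = 64.99/79.90 = 0.8134
Smallest is Br at 0.8134 mol; normalising gives C 3.500, H 1.000, Br 1.000
×2: C 7.00, H 2.00, Br 2.00 → C7H2Br2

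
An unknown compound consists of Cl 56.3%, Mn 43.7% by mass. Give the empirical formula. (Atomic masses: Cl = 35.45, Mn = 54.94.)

Assume 100 g: 56.3 g Cl, 43.7 g Mn.
Moles — Cl: 56.3 / 35.45 = 1.588 mol; Mn: 43.7 / 54.94 = 0.7954 mol
Ratios (÷ 0.7954): Cl 1.997, Mn 1.000
Ratio ≈ 2:1, so the empirical formula is Cl2Mn

Cl2Mn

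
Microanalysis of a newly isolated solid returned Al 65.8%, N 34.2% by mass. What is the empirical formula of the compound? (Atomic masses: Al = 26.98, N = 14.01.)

Assume 100 g: 65.8 g Al, 34.2 g N.
Al: 65.8 g ÷ 26.98 g/mol = 2.439 mol
N: 34.2 g ÷ 14.01 g/mol = 2.441 mol
Smallest is Al at 2.439 mol; normalising gives Al 1.000, N 1.001
Ratio ≈ 1:1, so the empirical formula is AlN

AlN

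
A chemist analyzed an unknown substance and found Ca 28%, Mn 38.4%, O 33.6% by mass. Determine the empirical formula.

CaMnO3

Assume 100 g: 28 g Ca, 38.4 g Mn, 33.6 g O.
Moles — Ca: 28 / 40.08 = 0.6986 mol; Mn: 38.4 / 54.94 = 0.6989 mol; O: 33.6 / 16.00 = 2.1 mol
Smallest is Ca at 0.6986 mol; normalising gives Ca 1.000, Mn 1.000, O 3.006
Ratio ≈ 1:1:3, so the empirical formula is CaMnO3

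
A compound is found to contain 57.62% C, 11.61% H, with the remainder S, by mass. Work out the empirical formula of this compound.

C5H12S

Assume 100 g: 57.62 g C, 11.61 g H, 30.77 g S.
Moles — C: 57.62 / 12.01 = 4.798 mol; H: 11.61 / 1.008 = 11.52 mol; S: 30.77 / 32.07 = 0.9595 mol
Ratios (÷ 0.9595): C 5.000, H 12.004, S 1.000
Ratio ≈ 5:12:1, so the empirical formula is C5H12S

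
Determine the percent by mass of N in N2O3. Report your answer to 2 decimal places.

36.86%

Molar mass = 2(14.01) + 3(16.00) = 76.020 g/mol
Mass of N per mole = 2 × 14.01 = 28.020 g
% N = 28.020 / 76.020 × 100 = 36.86%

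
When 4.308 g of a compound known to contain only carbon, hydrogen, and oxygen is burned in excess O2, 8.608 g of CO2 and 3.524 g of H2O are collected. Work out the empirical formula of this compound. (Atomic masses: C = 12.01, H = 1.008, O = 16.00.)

C2H4O

mol C = 8.608 / 44.01 = 0.1956; mass C = 0.1956 × 12.01 = 2.349 g
mol H = 2 × (3.524 / 18.02) = 0.3911; mass H = 0.3911 × 1.008 = 0.3942 g
mass O = 4.308 − (2.743) = 1.565 g → mol O = 0.09779
Ratios (÷ 0.09779): C 2.000, H 3.999, O 1.000
Ratio ≈ 2:4:1, so the empirical formula is C2H4O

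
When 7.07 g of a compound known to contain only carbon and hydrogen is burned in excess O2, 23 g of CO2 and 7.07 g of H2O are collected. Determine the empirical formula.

C2H3

mol C = 23 / 44.01 = 0.5226; mass C = 0.5226 × 12.01 = 6.277 g
mol H = 2 × (7.07 / 18.02) = 0.7847; mass H = 0.7847 × 1.008 = 0.7910 g
Smallest is C at 0.5226 mol; normalising gives C 1.000, H 1.501
×2: C 2.00, H 3.00 → C2H3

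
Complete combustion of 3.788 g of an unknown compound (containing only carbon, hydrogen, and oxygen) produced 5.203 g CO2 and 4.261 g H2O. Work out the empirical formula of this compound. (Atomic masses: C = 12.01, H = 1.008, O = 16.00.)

CH4O

mol C = 5.203 / 44.01 = 0.1182; mass C = 0.1182 × 12.01 = 1.420 g
mol H = 2 × (4.261 / 18.02) = 0.4729; mass H = 0.4729 × 1.008 = 0.4767 g
mass O = 3.788 − (1.897) = 1.891 g → mol O = 0.1182
Smallest is O at 0.1182 mol; normalising gives C 1.000, H 4.001, O 1.000
≈ 1:4:1 → CH4O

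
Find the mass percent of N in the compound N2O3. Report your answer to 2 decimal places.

36.86%

Molar mass = 2(14.01) + 3(16.00) = 76.020 g/mol
Mass of N per mole = 2 × 14.01 = 28.020 g
% N = 28.020 / 76.020 × 100 = 36.86%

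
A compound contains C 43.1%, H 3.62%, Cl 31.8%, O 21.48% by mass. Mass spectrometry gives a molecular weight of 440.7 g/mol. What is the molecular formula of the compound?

C16H16Cl4O6

Assume 100 g: 43.1 g C, 3.62 g H, 31.8 g Cl, 21.48 g O.
n(C) = 43.1/12.01 = 3.589, n(H) = 3.62/1.008 = 3.591, n(Cl) = 31.8/35.45 = 0.897, n(O) = 21.48/16.00 = 1.343
Ratios (÷ 0.897): C 4.001, H 4.003, Cl 1.000, O 1.497
Multiply by 2: C 8.00, H 8.01, Cl 2.00, O 2.99 → C8H8Cl2O3
Empirical-formula mass = 223.04 g/mol
n = 440.7 / 223.04 = 1.98 ≈ 2
Molecular formula = (C8H8Cl2O3)×2 = C16H16Cl4O6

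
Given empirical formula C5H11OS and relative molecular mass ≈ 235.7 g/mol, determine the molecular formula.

Empirical-formula mass = 119.21 g/mol
n = 235.7 / 119.21 = 1.98 ≈ 2
Molecular formula = (C5H11OS)2 = C10H22O2S2

C10H22O2S2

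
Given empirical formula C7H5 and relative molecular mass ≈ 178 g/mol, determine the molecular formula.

Empirical-formula mass = 89.11 g/mol
n = 178 / 89.11 = 2.00 ≈ 2
Molecular formula = (C7H5)2 = C14H10

C14H10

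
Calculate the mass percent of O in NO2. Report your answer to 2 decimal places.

69.55%

Molar mass = 1(14.01) + 2(16.00) = 46.010 g/mol
Mass of O per mole = 2 × 16.00 = 32.000 g
% O = 32.000 / 46.010 × 100 = 69.55%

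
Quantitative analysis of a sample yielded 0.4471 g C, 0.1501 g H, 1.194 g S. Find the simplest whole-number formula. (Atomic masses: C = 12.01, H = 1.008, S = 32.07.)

C: 0.4471 g ÷ 12.01 g/mol = 0.03723 mol
H: 0.1501 g ÷ 1.008 g/mol = 0.1489 mol
S: 1.194 g ÷ 32.07 g/mol = 0.03723 mol
Ratios (÷ 0.03723): C 1.000, H 4.000, S 1.000
→ CH4S

CH4S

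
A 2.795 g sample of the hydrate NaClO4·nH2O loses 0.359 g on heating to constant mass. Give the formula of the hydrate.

Mass of anhydrous NaClO4 = 2.795 − 0.359 = 2.436 g
mol H2O = 0.359 / 18.02 = 0.01992
Molar mass of NaClO4 = 122.44 g/mol → mol NaClO4 = 2.436 / 122.44 = 0.0199
n = 0.01992 / 0.0199 = 1.00 ≈ 1 → NaClO4·H2O

NaClO4·H2O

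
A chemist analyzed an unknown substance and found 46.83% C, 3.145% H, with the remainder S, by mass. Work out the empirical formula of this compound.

Assume 100 g: 46.83 g C, 3.145 g H, 50.025 g S.
Moles — C: 46.83 / 12.01 = 3.899 mol; H: 3.145 / 1.008 = 3.12 mol; S: 50.025 / 32.07 = 1.56 mol
Ratios (÷ 1.56): C 2.500, H 2.000, S 1.000
Scaling by 2: C 5.00, H 4.00, S 2.00 → C5H4S2

C5H4S2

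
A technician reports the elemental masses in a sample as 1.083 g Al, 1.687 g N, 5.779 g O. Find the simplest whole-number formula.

Moles — Al: 1.083 / 26.98 = 0.04014 mol; N: 1.687 / 14.01 = 0.1204 mol; O: 5.779 / 16.00 = 0.3612 mol
Smallest is Al at 0.04014 mol; normalising gives Al 1.000, N 3.000, O 8.998
→ AlN3O9

AlN3O9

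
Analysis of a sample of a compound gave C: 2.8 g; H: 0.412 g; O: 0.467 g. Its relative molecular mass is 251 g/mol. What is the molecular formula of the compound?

n(C) = 2.8/12.01 = 0.2331, n(H) = 0.412/1.008 = 0.4087, n(O) = 0.467/16.00 = 0.02919
Ratios (÷ 0.02919): C 7.988, H 14.004, O 1.000
→ C8H14O
Empirical-formula mass = 126.19 g/mol
n = 251 / 126.19 = 1.99 ≈ 2
Molecular formula = (C8H14O)×2 = C16H28O2

C16H28O2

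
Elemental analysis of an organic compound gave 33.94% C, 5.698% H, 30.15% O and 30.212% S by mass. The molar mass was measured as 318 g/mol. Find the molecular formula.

Assume 100 g: 33.94 g C, 5.698 g H, 30.15 g O, 30.212 g S.
Moles — C: 33.94 / 12.01 = 2.826 mol; H: 5.698 / 1.008 = 5.653 mol; O: 30.15 / 16.00 = 1.884 mol; S: 30.212 / 32.07 = 0.9421 mol
Ratios (÷ 0.9421): C 3.000, H 6.000, O 2.000, S 1.000
Ratio ≈ 3:6:2:1, so the empirical formula is C3H6O2S
Empirical-formula mass = 106.15 g/mol
n = 318 / 106.15 = 3.00 ≈ 3
Molecular formula = (C3H6O2S)×3 = C9H18O6S3

C9H18O6S3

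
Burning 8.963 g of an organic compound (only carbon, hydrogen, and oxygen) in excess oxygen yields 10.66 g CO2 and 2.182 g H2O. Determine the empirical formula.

C2H2O3

mol C = 10.66 / 44.01 = 0.2422; mass C = 0.2422 × 12.01 = 2.909 g
mol H = 2 × (2.182 / 18.02) = 0.2422; mass H = 0.2422 × 1.008 = 0.2441 g
mass O = 8.963 − (3.153) = 5.810 g → mol O = 0.3631
Ratios (÷ 0.2422): C 1.000, H 1.000, O 1.499
Scaling by 2: C 2.00, H 2.00, O 3.00 → C2H2O3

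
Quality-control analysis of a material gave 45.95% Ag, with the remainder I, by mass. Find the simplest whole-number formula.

AgI

Assume 100 g: 45.95 g Ag, 54.05 g I.
Moles — Ag: 45.95 / 107.87 = 0.426 mol; I: 54.05 / 126.90 = 0.4259 mol
Smallest is I at 0.4259 mol; normalising gives Ag 1.000, I 1.000
→ AgI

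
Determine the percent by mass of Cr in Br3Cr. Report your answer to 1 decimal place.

Molar mass = 3(79.90) + 1(52.00) = 291.700 g/mol
Mass of Cr per mole = 1 × 52.00 = 52.000 g
% Cr = 52.000 / 291.700 × 100 = 17.8%

17.8%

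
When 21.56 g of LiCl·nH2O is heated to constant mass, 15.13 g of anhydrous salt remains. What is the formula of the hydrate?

LiCl·H2O

Mass of water lost = 21.56 − 15.13 = 6.43 g → 6.43 / 18.02 = 0.3568 mol H2O
Molar mass of LiCl = 42.39 g/mol → mol LiCl = 15.13 / 42.39 = 0.3569
n = 0.3568 / 0.3569 = 1.00 ≈ 1 → LiCl·H2O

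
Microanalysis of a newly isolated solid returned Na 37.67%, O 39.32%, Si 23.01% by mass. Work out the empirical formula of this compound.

Assume 100 g: 37.67 g Na, 39.32 g O, 23.01 g Si.
Moles — Na: 37.67 / 22.99 = 1.639 mol; O: 39.32 / 16.00 = 2.458 mol; Si: 23.01 / 28.09 = 0.8192 mol
Divide by the smallest (0.8192 mol Si): Na 2.000, O 3.000, Si 1.000
→ Na2O3Si

Na2O3Si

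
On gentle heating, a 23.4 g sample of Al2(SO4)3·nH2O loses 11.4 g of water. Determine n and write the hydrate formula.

Al2(SO4)3·18H2O

Mass of anhydrous Al2(SO4)3 = 23.4 − 11.4 = 12 g
mol H2O = 11.4 / 18.02 = 0.6326
Molar mass of Al2(SO4)3 = 342.17 g/mol → mol Al2(SO4)3 = 12 / 342.17 = 0.03507
n = 0.6326 / 0.03507 = 18.04 ≈ 18 → Al2(SO4)3·18H2O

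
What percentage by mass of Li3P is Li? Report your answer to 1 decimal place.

Molar mass = 3(6.94) + 1(30.97) = 51.790 g/mol
Mass of Li per mole = 3 × 6.94 = 20.820 g
% Li = 20.820 / 51.790 × 100 = 40.2%

40.2%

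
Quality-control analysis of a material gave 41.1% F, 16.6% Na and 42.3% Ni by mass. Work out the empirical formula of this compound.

Assume 100 g: 41.1 g F, 16.6 g Na, 42.3 g Ni.
n(F) = 41.1/19.00 = 2.163, n(Na) = 16.6/22.99 = 0.7221, n(Ni) = 42.3/58.69 = 0.7207
Ratios (÷ 0.7207): F 3.001, Na 1.002, Ni 1.000
≈ 3:1:1 → F3NaNi

F3NaNi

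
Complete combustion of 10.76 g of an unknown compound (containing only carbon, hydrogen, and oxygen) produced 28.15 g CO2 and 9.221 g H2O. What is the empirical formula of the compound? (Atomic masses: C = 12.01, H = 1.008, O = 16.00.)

mol C = 28.15 / 44.01 = 0.6396; mass C = 0.6396 × 12.01 = 7.682 g
mol H = 2 × (9.221 / 18.02) = 1.023; mass H = 1.023 × 1.008 = 1.032 g
mass O = 10.76 − (8.714) = 2.046 g → mol O = 0.1279
Ratios (÷ 0.1279): C 5.001, H 8.001, O 1.000
→ C5H8O

C5H8O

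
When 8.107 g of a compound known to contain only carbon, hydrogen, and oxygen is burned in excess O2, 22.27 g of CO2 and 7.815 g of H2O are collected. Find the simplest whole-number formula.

mol C = 22.27 / 44.01 = 0.5060; mass C = 0.5060 × 12.01 = 6.077 g
mol H = 2 × (7.815 / 18.02) = 0.8674; mass H = 0.8674 × 1.008 = 0.8743 g
mass O = 8.107 − (6.952) = 1.155 g → mol O = 0.07221
Ratios (÷ 0.07221): C 7.008, H 12.012, O 1.000
→ C7H12O

C7H12O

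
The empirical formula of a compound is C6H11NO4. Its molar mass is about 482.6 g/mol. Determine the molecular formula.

Empirical-formula mass = 161.16 g/mol
n = 482.6 / 161.16 = 2.99 ≈ 3
Molecular formula = (C6H11NO4)3 = C18H33N3O12

C18H33N3O12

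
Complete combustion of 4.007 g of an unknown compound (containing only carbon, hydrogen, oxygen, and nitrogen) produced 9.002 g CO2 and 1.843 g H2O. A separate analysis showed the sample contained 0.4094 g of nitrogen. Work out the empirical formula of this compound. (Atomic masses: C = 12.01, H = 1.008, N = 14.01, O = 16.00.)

mol C = 9.002 / 44.01 = 0.2045; mass C = 0.2045 × 12.01 = 2.457 g
mol H = 2 × (1.843 / 18.02) = 0.2046; mass H = 0.2046 × 1.008 = 0.2062 g
mol N = 0.4094 / 14.01 = 0.02922
mass O = 4.007 − (3.072) = 0.9348 g → mol O = 0.05843
Ratios (÷ 0.02922): C 7.000, H 7.000, N 1.000, O 1.999
→ C7H7NO2

C7H7NO2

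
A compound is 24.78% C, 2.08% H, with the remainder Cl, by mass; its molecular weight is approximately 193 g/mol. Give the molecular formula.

Assume 100 g: 24.78 g C, 2.08 g H, 73.14 g Cl.
C: 24.78 g ÷ 12.01 g/mol = 2.063 mol
H: 2.08 g ÷ 1.008 g/mol = 2.063 mol
Cl: 73.14 g ÷ 35.45 g/mol = 2.063 mol
Smallest is Cl at 2.063 mol; normalising gives C 1.000, H 1.000, Cl 1.000
≈ 1:1:1 → CHCl
Empirical-formula mass = 48.47 g/mol
n = 193 / 48.47 = 3.98 ≈ 4
Molecular formula = (CHCl)×4 = C4H4Cl4

C4H4Cl4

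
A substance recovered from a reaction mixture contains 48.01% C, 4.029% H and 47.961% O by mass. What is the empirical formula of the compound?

Assume 100 g: 48.01 g C, 4.029 g H, 47.961 g O.
n(C) = 48.01/12.01 = 3.998, n(H) = 4.029/1.008 = 3.997, n(O) = 47.961/16.00 = 2.998
Smallest is O at 2.998 mol; normalising gives C 1.334, H 1.333, O 1.000
Scaling by 3: C 4.00, H 4.00, O 3.00 → C4H4O3

C4H4O3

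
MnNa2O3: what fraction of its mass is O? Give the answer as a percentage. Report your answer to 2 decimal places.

32.23%

Molar mass = 1(54.94) + 2(22.99) + 3(16.00) = 148.920 g/mol
Mass of O per mole = 3 × 16.00 = 48.000 g
% O = 48.000 / 148.920 × 100 = 32.23%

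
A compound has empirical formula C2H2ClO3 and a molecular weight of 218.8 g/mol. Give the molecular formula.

Empirical-formula mass = 109.49 g/mol
n = 218.8 / 109.49 = 2.00 ≈ 2
Molecular formula = (C2H2ClO3)2 = C4H4Cl2O6

C4H4Cl2O6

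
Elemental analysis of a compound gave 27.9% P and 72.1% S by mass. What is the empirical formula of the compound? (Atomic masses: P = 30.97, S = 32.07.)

P2S5

Assume 100 g: 27.9 g P, 72.1 g S.
P: 27.9 g ÷ 30.97 g/mol = 0.9009 mol
S: 72.1 g ÷ 32.07 g/mol = 2.248 mol
Ratios (÷ 0.9009): P 1.000, S 2.496
Multiply by 2: P 2.00, S 4.99 → P2S5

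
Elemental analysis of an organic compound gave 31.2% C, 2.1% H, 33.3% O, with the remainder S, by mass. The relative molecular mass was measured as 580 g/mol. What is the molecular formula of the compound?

Assume 100 g: 31.2 g C, 2.1 g H, 33.3 g O, 33.4 g S.
C: 31.2 g ÷ 12.01 g/mol = 2.598 mol
H: 2.1 g ÷ 1.008 g/mol = 2.083 mol
O: 33.3 g ÷ 16.00 g/mol = 2.081 mol
S: 33.4 g ÷ 32.07 g/mol = 1.041 mol
Divide by the smallest (1.041 mol S): C 2.494, H 2.000, O 1.998, S 1.000
Scaling by 2: C 4.99, H 4.00, O 4.00, S 2.00 → C5H4O4S2
Empirical-formula mass = 192.22 g/mol
n = 580 / 192.22 = 3.02 ≈ 3
Molecular formula = (C5H4O4S2)×3 = C15H12O12S6

C15H12O12S6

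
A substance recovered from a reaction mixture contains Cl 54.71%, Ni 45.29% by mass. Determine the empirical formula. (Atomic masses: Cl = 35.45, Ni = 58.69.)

Cl2Ni

Assume 100 g: 54.71 g Cl, 45.29 g Ni.
Moles — Cl: 54.71 / 35.45 = 1.543 mol; Ni: 45.29 / 58.69 = 0.7717 mol
Ratios (÷ 0.7717): Cl 2.000, Ni 1.000
≈ 2:1 → Cl2Ni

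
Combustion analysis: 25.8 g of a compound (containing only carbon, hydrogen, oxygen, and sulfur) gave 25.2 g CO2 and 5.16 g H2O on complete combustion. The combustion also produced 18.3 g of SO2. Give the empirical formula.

C2H2O2S

mol C = 25.2 / 44.01 = 0.5726; mass C = 0.5726 × 12.01 = 6.877 g
mol H = 2 × (5.16 / 18.02) = 0.5727; mass H = 0.5727 × 1.008 = 0.5773 g
mol S = 18.3 / 64.07 = 0.2856; mass S = 9.160 g
mass O = 25.8 − (16.61) = 9.186 g → mol O = 0.5741
Smallest is S at 0.2856 mol; normalising gives C 2.005, H 2.005, O 2.010, S 1.000
→ C2H2O2S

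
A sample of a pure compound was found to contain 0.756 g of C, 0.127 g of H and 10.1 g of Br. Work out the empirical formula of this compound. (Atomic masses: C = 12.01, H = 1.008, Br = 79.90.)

Moles — C: 0.756 / 12.01 = 0.06295 mol; H: 0.127 / 1.008 = 0.126 mol; Br: 10.1 / 79.90 = 0.1264 mol
Ratios (÷ 0.06295): C 1.000, H 2.002, Br 2.008
Ratio ≈ 1:2:2, so the empirical formula is CH2Br2

CH2Br2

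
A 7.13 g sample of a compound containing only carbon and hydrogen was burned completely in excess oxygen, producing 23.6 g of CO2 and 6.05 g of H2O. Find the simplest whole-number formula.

mol C = 23.6 / 44.01 = 0.5362; mass C = 0.5362 × 12.01 = 6.440 g
mol H = 2 × (6.05 / 18.02) = 0.6715; mass H = 0.6715 × 1.008 = 0.6768 g
Ratios (÷ 0.5362): C 1.000, H 1.252
×4: C 4.00, H 5.01 → C4H5

C4H5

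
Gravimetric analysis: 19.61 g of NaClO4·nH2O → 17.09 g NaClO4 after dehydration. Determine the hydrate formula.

NaClO4·H2O

Mass of water lost = 19.61 − 17.09 = 2.52 g → 2.52 / 18.02 = 0.1398 mol H2O
Molar mass of NaClO4 = 122.44 g/mol → mol NaClO4 = 17.09 / 122.44 = 0.1396
n = 0.1398 / 0.1396 = 1.00 ≈ 1 → NaClO4·H2O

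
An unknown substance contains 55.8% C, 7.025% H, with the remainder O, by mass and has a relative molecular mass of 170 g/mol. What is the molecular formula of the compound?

C8H12O4

Assume 100 g: 55.8 g C, 7.025 g H, 37.175 g O.
C: 55.8 g ÷ 12.01 g/mol = 4.646 mol
H: 7.025 g ÷ 1.008 g/mol = 6.969 mol
O: 37.175 g ÷ 16.00 g/mol = 2.323 mol
Smallest is O at 2.323 mol; normalising gives C 2.000, H 3.000, O 1.000
≈ 2:3:1 → C2H3O
Empirical-formula mass = 43.04 g/mol
n = 170 / 43.04 = 3.95 ≈ 4
Molecular formula = (C2H3O)×4 = C8H12O4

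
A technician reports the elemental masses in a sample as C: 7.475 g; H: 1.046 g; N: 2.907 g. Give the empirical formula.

C3H5N

Moles — C: 7.475 / 12.01 = 0.6224 mol; H: 1.046 / 1.008 = 1.038 mol; N: 2.907 / 14.01 = 0.2075 mol
Smallest is N at 0.2075 mol; normalising gives C 3.000, H 5.001, N 1.000
Ratio ≈ 3:5:1, so the empirical formula is C3H5N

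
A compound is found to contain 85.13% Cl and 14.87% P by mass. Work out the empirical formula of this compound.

Assume 100 g: 85.13 g Cl, 14.87 g P.
Cl: 85.13 g ÷ 35.45 g/mol = 2.401 mol
P: 14.87 g ÷ 30.97 g/mol = 0.4801 mol
Smallest is P at 0.4801 mol; normalising gives Cl 5.001, P 1.000
Ratio ≈ 5:1, so the empirical formula is Cl5P

Cl5P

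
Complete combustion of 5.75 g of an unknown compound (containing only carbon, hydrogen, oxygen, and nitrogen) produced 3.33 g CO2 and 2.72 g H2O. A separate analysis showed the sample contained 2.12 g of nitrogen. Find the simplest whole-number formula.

mol C = 3.33 / 44.01 = 0.07566; mass C = 0.07566 × 12.01 = 0.9087 g
mol H = 2 × (2.72 / 18.02) = 0.3019; mass H = 0.3019 × 1.008 = 0.3043 g
mol N = 2.12 / 14.01 = 0.1513
mass O = 5.75 − (3.333) = 2.417 g → mol O = 0.1511
Divide by the smallest (0.07566 mol C): C 1.000, H 3.990, N 2.000, O 1.996
≈ 1:4:2:2 → CH4N2O2

CH4N2O2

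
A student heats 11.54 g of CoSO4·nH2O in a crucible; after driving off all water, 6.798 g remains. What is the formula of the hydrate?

Mass of water lost = 11.54 − 6.798 = 4.742 g → 4.742 / 18.02 = 0.2632 mol H2O
Molar mass of CoSO4 = 155.00 g/mol → mol CoSO4 = 6.798 / 155.00 = 0.04386
n = 0.2632 / 0.04386 = 6.00 ≈ 6 → CoSO4·6H2O

CoSO4·6H2O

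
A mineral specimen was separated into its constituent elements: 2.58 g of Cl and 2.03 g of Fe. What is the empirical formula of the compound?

Cl2Fe

Cl: 2.58 g ÷ 35.45 g/mol = 0.07278 mol
Fe: 2.03 g ÷ 55.85 g/mol = 0.03635 mol
Divide by the smallest (0.03635 mol Fe): Cl 2.002, Fe 1.000
≈ 2:1 → Cl2Fe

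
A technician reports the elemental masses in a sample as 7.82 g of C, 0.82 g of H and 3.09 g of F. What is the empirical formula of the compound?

C4H5F

n(C) = 7.82/12.01 = 0.6511, n(H) = 0.82/1.008 = 0.8135, n(F) = 3.09/19.00 = 0.1626
Smallest is F at 0.1626 mol; normalising gives C 4.004, H 5.002, F 1.000
Ratio ≈ 4:5:1, so the empirical formula is C4H5F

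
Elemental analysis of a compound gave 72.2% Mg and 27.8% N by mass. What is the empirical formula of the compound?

Mg3N2

Assume 100 g: 72.2 g Mg, 27.8 g N.
n(Mg) = 72.2/24.31 = 2.97, n(N) = 27.8/14.01 = 1.984
Ratios (÷ 1.984): Mg 1.497, N 1.000
Multiply by 2: Mg 2.99, N 2.00 → Mg3N2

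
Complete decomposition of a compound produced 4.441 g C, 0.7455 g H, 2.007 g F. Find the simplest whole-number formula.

C: 4.441 g ÷ 12.01 g/mol = 0.3698 mol
H: 0.7455 g ÷ 1.008 g/mol = 0.7396 mol
F: 2.007 g ÷ 19.00 g/mol = 0.1056 mol
Divide by the smallest (0.1056 mol F): C 3.501, H 7.002, F 1.000
Multiply by 2: C 7.00, H 14.00, F 2.00 → C7H14F2

C7H14F2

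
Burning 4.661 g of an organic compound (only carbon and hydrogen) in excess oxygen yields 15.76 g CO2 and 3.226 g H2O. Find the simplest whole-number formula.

CH

mol C = 15.76 / 44.01 = 0.3581; mass C = 0.3581 × 12.01 = 4.301 g
mol H = 2 × (3.226 / 18.02) = 0.3580; mass H = 0.3580 × 1.008 = 0.3609 g
Ratios (÷ 0.358): C 1.000, H 1.000
→ CH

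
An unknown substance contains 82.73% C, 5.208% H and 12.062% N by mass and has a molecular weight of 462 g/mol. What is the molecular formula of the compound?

C32H24N4

Assume 100 g: 82.73 g C, 5.208 g H, 12.062 g N.
Moles — C: 82.73 / 12.01 = 6.888 mol; H: 5.208 / 1.008 = 5.167 mol; N: 12.062 / 14.01 = 0.861 mol
Ratios (÷ 0.861): C 8.001, H 6.001, N 1.000
≈ 8:6:1 → C8H6N
Empirical-formula mass = 116.14 g/mol
n = 462 / 116.14 = 3.98 ≈ 4
Molecular formula = (C8H6N)×4 = C32H24N4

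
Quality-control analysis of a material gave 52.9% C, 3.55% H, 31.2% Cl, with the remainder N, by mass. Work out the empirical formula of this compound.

Assume 100 g: 52.9 g C, 3.55 g H, 31.2 g Cl, 12.35 g N.
C: 52.9 g ÷ 12.01 g/mol = 4.405 mol
H: 3.55 g ÷ 1.008 g/mol = 3.522 mol
Cl: 31.2 g ÷ 35.45 g/mol = 0.8801 mol
N: 12.35 g ÷ 14.01 g/mol = 0.8815 mol
Ratios (÷ 0.8801): C 5.005, H 4.002, Cl 1.000, N 1.002
≈ 5:4:1:1 → C5H4ClN

C5H4ClN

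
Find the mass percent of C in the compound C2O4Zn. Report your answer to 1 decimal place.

Molar mass = 2(12.01) + 4(16.00) + 1(65.38) = 153.400 g/mol
Mass of C per mole = 2 × 12.01 = 24.020 g
% C = 24.020 / 153.400 × 100 = 15.7%

15.7%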